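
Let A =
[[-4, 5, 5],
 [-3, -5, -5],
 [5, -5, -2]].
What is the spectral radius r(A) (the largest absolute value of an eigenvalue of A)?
r(A) ≈ 9.5287

The eigenvalues of A are the roots of its characteristic polynomial. With M = A (coefficients from the trace, the sum of principal 2x2 minors, and det A):
  p(λ) = det(λ I - M) = λ^3 + 11λ^2 + 3λ - 105.
No integer candidate from the rational root theorem (±divisors of 105) is a root, so the roots are irrational. The cubic discriminant is Δ = 199956 > 0, so there are three distinct real roots. p(-10) = -35 and p(-9) = 30 have opposite signs, so a root lies in (-10, -9); Newton's method refines it to λ ≈ -9.5287. p(-5) = 30 and p(-4) = -5 have opposite signs, so a root lies in (-5, -4); Newton's method refines it to λ ≈ -4.1357. p(2) = -47 and p(3) = 30 have opposite signs, so a root lies in (2, 3); Newton's method refines it to λ ≈ 2.6644. Check (Vieta): the three roots sum to -11, matching tr M = -11.
Thus the eigenvalues (to 4 decimals) are -9.5287 (modulus 9.5287); -4.1357 (modulus 4.1357); 2.6644 (modulus 2.6644). The spectral radius is the largest modulus: r(A) ≈ 9.5287. (Cross-check: r(A) ≤ ||A||_2 ≈ 11.7311; equality holds whenever A is normal, though it can also hold for some non-normal A.)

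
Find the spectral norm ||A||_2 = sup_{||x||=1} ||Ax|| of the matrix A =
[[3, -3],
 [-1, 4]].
||A||_2 = sqrt((35 + sqrt(901))/2) ≈ 5.7016 (= sqrt(largest eigenvalue of A^T A))

||A||_2 = sigma_max(A) = sqrt(lambda_max(A^T A)). Form the symmetric matrix M = A^T A =
[[10, -13],
 [-13, 25]].
Its characteristic polynomial (trace, determinant of M give the coefficients) is
  p(λ) = det(λ I - M) = λ^2 - 35λ + 81.
For λ^2 - 35λ + 81 the discriminant is 901. It is nonnegative but not a perfect square, so the roots are real and irrational: λ = (35 ± sqrt(901))/2 ≈ 32.5083, 2.4917.
So the eigenvalues of A^T A are ≈ 2.4917, 32.5083 (all ≥ 0, as they must be for A^T A). The largest is λ_max = (35 + sqrt(901))/2 ≈ 32.5083, hence ||A||_2 = sqrt(λ_max) = sqrt((35 + sqrt(901))/2) ≈ 5.7016.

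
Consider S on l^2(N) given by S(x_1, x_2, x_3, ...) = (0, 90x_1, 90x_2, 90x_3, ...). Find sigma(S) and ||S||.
sigma(S) = closed disk {z in C : |z| ≤ 90}; ||S|| = 90

Note S = 90·U where U is the unit right shift (U x)_k = x_{k-1} (with x_0 := 0); so ||S|| = 90||U|| and sigma(S) = 90·sigma(U). ||S x||^2 = sum_{k≥1} |90x_k|^2 = 8100||x||^2, so ||S|| = 90 and sigma(S) ⊂ {|z| ≤ 90}. For any |lambda| < 90, the equation (S - lambda I) x = 0 forces x_1 = 0, then 90x_k = lambda x_{k+1} ⇒ x = 0, so S has no eigenvalues. But (S - lambda I) is not surjective for |lambda| < 90: solving (S - lambda I) x = e_1 would require x_n proportional to (lambda/90)^(-n), which is not in l^2. So every |lambda| < 90 lies in the residual spectrum. The boundary |lambda| = 90 is in the approximate point spectrum (the spectrum is closed). Hence sigma(S) is the closed disk of radius 90.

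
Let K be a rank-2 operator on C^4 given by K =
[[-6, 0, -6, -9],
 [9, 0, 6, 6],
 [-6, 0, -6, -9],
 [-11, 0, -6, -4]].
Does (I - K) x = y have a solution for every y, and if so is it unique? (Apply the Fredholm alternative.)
(I - K) is invertible (det(I - K) = -88 ≠ 0), so for every y in C^4 the equation (I - K) x = y has a unique solution.

K has rank 2 and factors as K = U V^T = u1 v1^T + u2 v2^T with u1 = (3, 0, 3, -2), v1 = (1, 0, 0, -1), u2 = (3, -3, 3, 3), v2 = (-3, 0, -2, -2) (multiplying out reproduces the displayed K). The nonzero eigenvalues of U V^T coincide with those of the 2 x 2 matrix G = V^T U = [[v1·u1, v1·u2], [v2·u1, v2·u2]] = [[5, 0], [-11, -21]], and by the Sylvester determinant identity det(I_4 - U V^T) = det(I_2 - V^T U) = det([[-4, 0], [11, 22]]) = (-4)(22) - (0)(11) = -88. (Direct check: I - K =
[[7, 0, 6, 9],
 [-9, 1, -6, -6],
 [6, 0, 7, 9],
 [11, 0, 6, 5]]
has determinant -88.) The finite-dimensional Fredholm alternative says: either (I - K) is invertible, or ker(I - K) ≠ {0} and then range(I - K) = ker((I - K)^*)^⊥, with dim ker(I - K) = dim ker((I - K)^*). Since det(I - K) ≠ 0, 1 is not an eigenvalue of K and ker(I - K) = {0}, so we are in the first case: for every y there is a unique x = (I - K)^(-1) y. (Explicitly, by the Woodbury identity, (I - U V^T)^(-1) = I + U (I_2 - G)^(-1) V^T.)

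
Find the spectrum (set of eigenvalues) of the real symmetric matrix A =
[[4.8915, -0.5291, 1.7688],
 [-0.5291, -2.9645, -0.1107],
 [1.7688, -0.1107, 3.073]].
sigma(A) ≈ {-3, 2, 6}

A is real symmetric, so its spectrum consists of real eigenvalues. Expanding the characteristic polynomial of the displayed matrix gives
  det(λ I - A) = p(λ) = λ^3 + (-5)λ^2 + (-12)λ + (36).
Solving p(λ) = 0 yields eigenvalues ≈ -3, 2, 6. (A is shown rounded to 4 decimals, so these recover the underlying integer eigenvalues to within that precision.)
Verification: the trace of A = 5 equals the sum of eigenvalues 5, and det(A) ≈ -35.9992 matches the eigenvalue product -36.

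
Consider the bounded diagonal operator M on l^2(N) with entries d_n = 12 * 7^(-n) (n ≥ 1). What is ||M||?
||M|| = 12/7 (attained at n = 1)

For M diagonal, ||M|| = sup_n |d_n|. The sequence d_n = 12 * 7^(-n) is positive and strictly decreasing (ratio 7^(-1) < 1), so the supremum is d_1 = 12/7. Hence ||M|| = 12/7.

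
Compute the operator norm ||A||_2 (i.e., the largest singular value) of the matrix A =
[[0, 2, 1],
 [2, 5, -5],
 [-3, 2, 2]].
||A||_2 ≈ 7.4347 (= sqrt(largest eigenvalue of A^T A))

||A||_2 = sigma_max(A) = sqrt(lambda_max(A^T A)). Form the symmetric matrix M = A^T A =
[[13, 4, -16],
 [4, 33, -19],
 [-16, -19, 30]].
Its characteristic polynomial (trace, sum of principal 2x2 minors, determinant of M give the coefficients) is
  p(λ) = det(λ I - M) = λ^3 - 76λ^2 + 1176λ - 1681.
No integer candidate from the rational root theorem (±divisors of 1681) is a root, so the roots are irrational. The cubic discriminant is Δ = 1158919109 > 0, so there are three distinct real roots. p(1) = -580 and p(2) = 375 have opposite signs, so a root lies in (1, 2); Newton's method refines it to λ ≈ 1.5892. p(19) = 86 and p(20) = -561 have opposite signs, so a root lies in (19, 20); Newton's method refines it to λ ≈ 19.1362. p(55) = -526 and p(56) = 1455 have opposite signs, so a root lies in (55, 56); Newton's method refines it to λ ≈ 55.2746. Check (Vieta): the three roots sum to 76, matching tr M = 76.
So the eigenvalues of A^T A are ≈ 1.5892, 19.1362, 55.2746 (all ≥ 0, as they must be for A^T A). The largest is λ_max ≈ 55.2746, hence ||A||_2 = sqrt(λ_max) ≈ 7.4347.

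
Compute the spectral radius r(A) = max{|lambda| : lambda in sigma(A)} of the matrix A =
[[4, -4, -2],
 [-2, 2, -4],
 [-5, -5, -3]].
r(A) ≈ 7.3097

The eigenvalues of A are the roots of its characteristic polynomial. With M = A (coefficients from the trace, the sum of principal 2x2 minors, and det A):
  p(λ) = det(λ I - M) = λ^3 - 3λ^2 - 48λ + 200.
No integer candidate from the rational root theorem (±divisors of 200) is a root, so the roots are irrational. The cubic discriminant is Δ = -76896 < 0, so there is one real root and a complex-conjugate pair. p(-8) = -120 and p(-7) = 46 have opposite signs, so a root lies in (-8, -7); Newton's method refines it to λ ≈ -7.3097. Dividing out (λ - (-7.3097)) leaves approximately λ^2 - 10.3097λ + 27.3609. For λ^2 - 10.3097λ + 27.3609 the discriminant is -3.1536. It is negative, so the remaining roots are the complex-conjugate pair λ ≈ 5.1549 ± 0.8879i. Their product equals the constant term, so |λ|^2 ≈ 27.3609 and |λ| ≈ 5.2308.
Thus the eigenvalues (to 4 decimals) are -7.3097 (modulus 7.3097); 5.1549 ± 0.8879i (modulus 5.2308). The spectral radius is the largest modulus: r(A) ≈ 7.3097. (Cross-check: r(A) ≤ ||A||_2 ≈ 7.9479; equality holds whenever A is normal, though it can also hold for some non-normal A.)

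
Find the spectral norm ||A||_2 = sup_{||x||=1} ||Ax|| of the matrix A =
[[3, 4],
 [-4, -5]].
||A||_2 = sqrt((66 + sqrt(4352))/2) ≈ 8.1231 (= sqrt(largest eigenvalue of A^T A))

||A||_2 = sigma_max(A) = sqrt(lambda_max(A^T A)). Form the symmetric matrix M = A^T A =
[[25, 32],
 [32, 41]].
Its characteristic polynomial (trace, determinant of M give the coefficients) is
  p(λ) = det(λ I - M) = λ^2 - 66λ + 1.
For λ^2 - 66λ + 1 the discriminant is 4352. It is nonnegative but not a perfect square, so the roots are real and irrational: λ = (66 ± sqrt(4352))/2 ≈ 65.9848, 0.0152.
So the eigenvalues of A^T A are ≈ 0.0152, 65.9848 (all ≥ 0, as they must be for A^T A). The largest is λ_max = (66 + sqrt(4352))/2 ≈ 65.9848, hence ||A||_2 = sqrt(λ_max) = sqrt((66 + sqrt(4352))/2) ≈ 8.1231.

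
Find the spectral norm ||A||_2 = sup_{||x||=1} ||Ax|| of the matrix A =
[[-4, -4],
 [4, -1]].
||A||_2 = sqrt((49 + sqrt(801))/2) ≈ 6.217 (= sqrt(largest eigenvalue of A^T A))

||A||_2 = sigma_max(A) = sqrt(lambda_max(A^T A)). Form the symmetric matrix M = A^T A =
[[32, 12],
 [12, 17]].
Its characteristic polynomial (trace, determinant of M give the coefficients) is
  p(λ) = det(λ I - M) = λ^2 - 49λ + 400.
For λ^2 - 49λ + 400 the discriminant is 801. It is nonnegative but not a perfect square, so the roots are real and irrational: λ = (49 ± sqrt(801))/2 ≈ 38.651, 10.349.
So the eigenvalues of A^T A are ≈ 10.349, 38.651 (all ≥ 0, as they must be for A^T A). The largest is λ_max = (49 + sqrt(801))/2 ≈ 38.651, hence ||A||_2 = sqrt(λ_max) = sqrt((49 + sqrt(801))/2) ≈ 6.217.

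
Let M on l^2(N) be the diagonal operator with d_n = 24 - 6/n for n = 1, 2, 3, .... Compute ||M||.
||M|| = 24

For a diagonal operator on l^2 with entries d_n, ||M|| = sup_n |d_n|. Here d_1 = 18, d_2 = 21, ..., and d_n = 24 - 6/n increases monotonically toward 24. All terms lie in [18, 24), so |d_n| = d_n and the supremum is the limit 24, which is not attained by any individual d_n. Hence ||M|| = 24.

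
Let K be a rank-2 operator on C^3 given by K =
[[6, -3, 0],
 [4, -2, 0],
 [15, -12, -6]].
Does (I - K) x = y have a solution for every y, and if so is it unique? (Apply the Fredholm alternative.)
(I - K) is invertible (det(I - K) = -21 ≠ 0), so for every y in C^3 the equation (I - K) x = y has a unique solution.

K has rank 2 and factors as K = U V^T = u1 v1^T + u2 v2^T with u1 = (-3, -2, -3), v1 = (-2, 1, 0), u2 = (0, 0, -3), v2 = (-3, 3, 2) (multiplying out reproduces the displayed K). The nonzero eigenvalues of U V^T coincide with those of the 2 x 2 matrix G = V^T U = [[v1·u1, v1·u2], [v2·u1, v2·u2]] = [[4, 0], [-3, -6]], and by the Sylvester determinant identity det(I_3 - U V^T) = det(I_2 - V^T U) = det([[-3, 0], [3, 7]]) = (-3)(7) - (0)(3) = -21. (Direct check: I - K =
[[-5, 3, 0],
 [-4, 3, 0],
 [-15, 12, 7]]
has determinant -21.) The finite-dimensional Fredholm alternative says: either (I - K) is invertible, or ker(I - K) ≠ {0} and then range(I - K) = ker((I - K)^*)^⊥, with dim ker(I - K) = dim ker((I - K)^*). Since det(I - K) ≠ 0, 1 is not an eigenvalue of K and ker(I - K) = {0}, so we are in the first case: for every y there is a unique x = (I - K)^(-1) y. (Explicitly, by the Woodbury identity, (I - U V^T)^(-1) = I + U (I_2 - G)^(-1) V^T.)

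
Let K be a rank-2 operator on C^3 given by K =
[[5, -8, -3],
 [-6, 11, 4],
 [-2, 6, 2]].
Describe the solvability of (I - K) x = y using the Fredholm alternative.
(I - K) is invertible (det(I - K) = -8 ≠ 0), so for every y in C^3 the equation (I - K) x = y has a unique solution.

K has rank 2 and factors as K = U V^T = u1 v1^T + u2 v2^T with u1 = (-2, 3, 2), v1 = (-1, 3, 1), u2 = (-1, 1, 0), v2 = (-3, 2, 1) (multiplying out reproduces the displayed K). The nonzero eigenvalues of U V^T coincide with those of the 2 x 2 matrix G = V^T U = [[v1·u1, v1·u2], [v2·u1, v2·u2]] = [[13, 4], [14, 5]], and by the Sylvester determinant identity det(I_3 - U V^T) = det(I_2 - V^T U) = det([[-12, -4], [-14, -4]]) = (-12)(-4) - (-4)(-14) = -8. (Direct check: I - K =
[[-4, 8, 3],
 [6, -10, -4],
 [2, -6, -1]]
has determinant -8.) The finite-dimensional Fredholm alternative says: either (I - K) is invertible, or ker(I - K) ≠ {0} and then range(I - K) = ker((I - K)^*)^⊥, with dim ker(I - K) = dim ker((I - K)^*). Since det(I - K) ≠ 0, 1 is not an eigenvalue of K and ker(I - K) = {0}, so we are in the first case: for every y there is a unique x = (I - K)^(-1) y. (Explicitly, by the Woodbury identity, (I - U V^T)^(-1) = I + U (I_2 - G)^(-1) V^T.)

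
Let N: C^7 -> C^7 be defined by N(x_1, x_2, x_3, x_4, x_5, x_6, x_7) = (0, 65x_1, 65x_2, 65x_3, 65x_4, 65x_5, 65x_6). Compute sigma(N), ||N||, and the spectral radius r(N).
sigma(N) = {0}; ||N|| = 65; r(N) = 0. (N is nilpotent with N^7 = 0.)

On C^7, N is a strictly lower-triangular matrix with 65 on the subdiagonal and zeros elsewhere, so its characteristic polynomial is lambda^7 and every eigenvalue is 0: sigma(N) = {0}. For the operator norm, N e_i = 65e_{i+1} for i = 1, ..., 6 and N e_7 = 0, so the singular values of N are 65 (with multiplicity 6) and 0; hence ||N|| = 65. The spectral radius r(N) = max|lambda| = 0. Note ||N|| > r(N) — characteristic of non-normal nilpotent operators. Indeed N^7 = 0.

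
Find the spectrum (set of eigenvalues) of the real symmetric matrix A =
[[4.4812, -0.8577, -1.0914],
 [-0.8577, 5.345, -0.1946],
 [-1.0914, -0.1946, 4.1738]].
sigma(A) ≈ {3, 5, 6}

A is real symmetric, so its spectrum consists of real eigenvalues. Expanding the characteristic polynomial of the displayed matrix gives
  det(λ I - A) = p(λ) = λ^3 + (-14)λ^2 + (63)λ + (-90).
Solving p(λ) = 0 yields eigenvalues ≈ 3, 5, 6. (A is shown rounded to 4 decimals, so these recover the underlying integer eigenvalues to within that precision.)
Verification: the trace of A = 14 equals the sum of eigenvalues 14, and det(A) ≈ 89.9997 matches the eigenvalue product 90.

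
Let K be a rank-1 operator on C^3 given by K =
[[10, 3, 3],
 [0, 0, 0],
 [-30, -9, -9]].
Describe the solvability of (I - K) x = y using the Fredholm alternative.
(I - K) is singular (det(I - K) = 0, i.e. 1 ∈ sigma(K)). (I - K) x = y is solvable iff y ⊥ ker((I - K)^*) = span{(10, 3, 3)}, i.e. iff 10y_1 + 3y_2 + 3y_3 = 0. When solvable, the solutions are x = y + c·(1, 0, -3), c arbitrary (ker(I - K) = span{(1, 0, -3)}, dimension 1).

K has rank 1, so it is an outer product K = u v^T: every row of K is a multiple of one row vector. Reading off the entries, u = (1, 0, -3) and v = (10, 3, 3) (row i of K equals u_i·v^T). A rank-one matrix u v^T satisfies K u = u (v·u) and kills the (2)-dimensional subspace v^⊥, so its characteristic polynomial is lambda^2 (lambda - v·u) with v·u = tr K = 1. Hence the eigenvalues of I - K are 1 (multiplicity 2) and 1 - (1) = 0, so det(I - K) = 0. (Direct check: I - K =
[[-9, -3, -3],
 [0, 1, 0],
 [30, 9, 10]]
has determinant 0.) So 1 is an eigenvalue of K and (I - K) is not invertible. The finite-dimensional Fredholm alternative says: either (I - K) is invertible, or ker(I - K) ≠ {0} and then range(I - K) = ker((I - K)^*)^⊥, with dim ker(I - K) = dim ker((I - K)^*). We are in the second case, so we need both kernels. Kernel of I - K: (I - K) u = u - u (v·u) = u - u = 0, so ker(I - K) = span{u} = span{(1, 0, -3)} (it is exactly 1-dimensional because rank(I - K) = 2). Kernel of the adjoint: K is real, so (I - K)^* = I - K^T = I - v u^T, and (I - v u^T) v = v - v (u·v) = 0; hence ker((I - K)^*) = span{v} = span{(10, 3, 3)}. Therefore (I - K) x = y is solvable iff <y, v> = 0, i.e. iff 10y_1 + 3y_2 + 3y_3 = 0. When this holds, K y = u (v·y) = 0, so (I - K) y = y and x = y is a particular solution; the full solution set is the line x = y + c·u = y + c·(1, 0, -3), c ∈ C.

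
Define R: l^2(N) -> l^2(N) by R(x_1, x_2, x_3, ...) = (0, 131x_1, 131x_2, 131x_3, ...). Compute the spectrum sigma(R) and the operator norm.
sigma(R) = closed disk {z in C : |z| ≤ 131}; ||R|| = 131

Note R = 131·U where U is the unit right shift (U x)_k = x_{k-1} (with x_0 := 0); so ||R|| = 131||U|| and sigma(R) = 131·sigma(U). ||R x||^2 = sum_{k≥1} |131x_k|^2 = 17161||x||^2, so ||R|| = 131 and sigma(R) ⊂ {|z| ≤ 131}. For any |lambda| < 131, the equation (R - lambda I) x = 0 forces x_1 = 0, then 131x_k = lambda x_{k+1} ⇒ x = 0, so R has no eigenvalues. But (R - lambda I) is not surjective for |lambda| < 131: solving (R - lambda I) x = e_1 would require x_n proportional to (lambda/131)^(-n), which is not in l^2. So every |lambda| < 131 lies in the residual spectrum. The boundary |lambda| = 131 is in the approximate point spectrum (the spectrum is closed). Hence sigma(R) is the closed disk of radius 131.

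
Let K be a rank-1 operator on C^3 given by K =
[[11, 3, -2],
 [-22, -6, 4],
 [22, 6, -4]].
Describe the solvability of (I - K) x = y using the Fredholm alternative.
(I - K) is singular (det(I - K) = 0, i.e. 1 ∈ sigma(K)). (I - K) x = y is solvable iff y ⊥ ker((I - K)^*) = span{(11, 3, -2)}, i.e. iff 11y_1 + 3y_2 - 2y_3 = 0. When solvable, the solutions are x = y + c·(1, -2, 2), c arbitrary (ker(I - K) = span{(1, -2, 2)}, dimension 1).

K has rank 1, so it is an outer product K = u v^T: every row of K is a multiple of one row vector. Reading off the entries, u = (1, -2, 2) and v = (11, 3, -2) (row i of K equals u_i·v^T). A rank-one matrix u v^T satisfies K u = u (v·u) and kills the (2)-dimensional subspace v^⊥, so its characteristic polynomial is lambda^2 (lambda - v·u) with v·u = tr K = 1. Hence the eigenvalues of I - K are 1 (multiplicity 2) and 1 - (1) = 0, so det(I - K) = 0. (Direct check: I - K =
[[-10, -3, 2],
 [22, 7, -4],
 [-22, -6, 5]]
has determinant 0.) So 1 is an eigenvalue of K and (I - K) is not invertible. The finite-dimensional Fredholm alternative says: either (I - K) is invertible, or ker(I - K) ≠ {0} and then range(I - K) = ker((I - K)^*)^⊥, with dim ker(I - K) = dim ker((I - K)^*). We are in the second case, so we need both kernels. Kernel of I - K: (I - K) u = u - u (v·u) = u - u = 0, so ker(I - K) = span{u} = span{(1, -2, 2)} (it is exactly 1-dimensional because rank(I - K) = 2). Kernel of the adjoint: K is real, so (I - K)^* = I - K^T = I - v u^T, and (I - v u^T) v = v - v (u·v) = 0; hence ker((I - K)^*) = span{v} = span{(11, 3, -2)}. Therefore (I - K) x = y is solvable iff <y, v> = 0, i.e. iff 11y_1 + 3y_2 - 2y_3 = 0. When this holds, K y = u (v·y) = 0, so (I - K) y = y and x = y is a particular solution; the full solution set is the line x = y + c·u = y + c·(1, -2, 2), c ∈ C.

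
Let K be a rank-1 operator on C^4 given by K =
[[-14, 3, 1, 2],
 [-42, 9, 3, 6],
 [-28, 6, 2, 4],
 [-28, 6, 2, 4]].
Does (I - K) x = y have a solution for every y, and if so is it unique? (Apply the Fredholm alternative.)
(I - K) is singular (det(I - K) = 0, i.e. 1 ∈ sigma(K)). (I - K) x = y is solvable iff y ⊥ ker((I - K)^*) = span{(-14, 3, 1, 2)}, i.e. iff -14y_1 + 3y_2 + y_3 + 2y_4 = 0. When solvable, the solutions are x = y + c·(1, 3, 2, 2), c arbitrary (ker(I - K) = span{(1, 3, 2, 2)}, dimension 1).

K has rank 1, so it is an outer product K = u v^T: every row of K is a multiple of one row vector. Reading off the entries, u = (1, 3, 2, 2) and v = (-14, 3, 1, 2) (row i of K equals u_i·v^T). A rank-one matrix u v^T satisfies K u = u (v·u) and kills the (3)-dimensional subspace v^⊥, so its characteristic polynomial is lambda^3 (lambda - v·u) with v·u = tr K = 1. Hence the eigenvalues of I - K are 1 (multiplicity 3) and 1 - (1) = 0, so det(I - K) = 0. (Direct check: I - K =
[[15, -3, -1, -2],
 [42, -8, -3, -6],
 [28, -6, -1, -4],
 [28, -6, -2, -3]]
has determinant 0.) So 1 is an eigenvalue of K and (I - K) is not invertible. The finite-dimensional Fredholm alternative says: either (I - K) is invertible, or ker(I - K) ≠ {0} and then range(I - K) = ker((I - K)^*)^⊥, with dim ker(I - K) = dim ker((I - K)^*). We are in the second case, so we need both kernels. Kernel of I - K: (I - K) u = u - u (v·u) = u - u = 0, so ker(I - K) = span{u} = span{(1, 3, 2, 2)} (it is exactly 1-dimensional because rank(I - K) = 3). Kernel of the adjoint: K is real, so (I - K)^* = I - K^T = I - v u^T, and (I - v u^T) v = v - v (u·v) = 0; hence ker((I - K)^*) = span{v} = span{(-14, 3, 1, 2)}. Therefore (I - K) x = y is solvable iff <y, v> = 0, i.e. iff -14y_1 + 3y_2 + y_3 + 2y_4 = 0. When this holds, K y = u (v·y) = 0, so (I - K) y = y and x = y is a particular solution; the full solution set is the line x = y + c·u = y + c·(1, 3, 2, 2), c ∈ C.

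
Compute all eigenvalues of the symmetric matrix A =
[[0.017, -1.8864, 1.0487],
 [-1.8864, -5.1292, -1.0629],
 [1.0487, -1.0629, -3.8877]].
sigma(A) ≈ {-6, -4, 1}

A is real symmetric, so its spectrum consists of real eigenvalues. Expanding the characteristic polynomial of the displayed matrix gives
  det(λ I - A) = p(λ) = λ^3 + (9)λ^2 + (14)λ + (-24).
Solving p(λ) = 0 yields eigenvalues ≈ -6, -4, 1. (A is shown rounded to 4 decimals, so these recover the underlying integer eigenvalues to within that precision.)
Verification: the trace of A = -9 equals the sum of eigenvalues -9, and det(A) ≈ 24.0005 matches the eigenvalue product 24.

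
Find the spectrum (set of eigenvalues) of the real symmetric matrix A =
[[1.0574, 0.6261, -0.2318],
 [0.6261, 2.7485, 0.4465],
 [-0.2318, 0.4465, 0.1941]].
sigma(A) ≈ {0, 1, 3}

A is real symmetric, so its spectrum consists of real eigenvalues. Expanding the characteristic polynomial of the displayed matrix gives
  det(λ I - A) = p(λ) = λ^3 + (-4)λ^2 + (3)λ + (0).
Solving p(λ) = 0 yields eigenvalues ≈ 0, 1, 3. (A is shown rounded to 4 decimals, so these recover the underlying integer eigenvalues to within that precision.)
Verification: the trace of A = 4 equals the sum of eigenvalues 4, and det(A) ≈ -0.0001 matches the eigenvalue product 0.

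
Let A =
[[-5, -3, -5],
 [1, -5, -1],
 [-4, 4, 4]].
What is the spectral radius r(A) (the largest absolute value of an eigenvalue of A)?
r(A) ≈ 6.5411

The eigenvalues of A are the roots of its characteristic polynomial. With M = A (coefficients from the trace, the sum of principal 2x2 minors, and det A):
  p(λ) = det(λ I - M) = λ^3 + 6λ^2 - 28λ - 160.
No integer candidate from the rational root theorem (±divisors of 160) is a root, so the roots are irrational. The cubic discriminant is Δ = 46912 > 0, so there are three distinct real roots. p(-7) = -13 and p(-6) = 8 have opposite signs, so a root lies in (-7, -6); Newton's method refines it to λ ≈ -6.5411. p(-5) = 5 and p(-4) = -16 have opposite signs, so a root lies in (-5, -4); Newton's method refines it to λ ≈ -4.6826. p(5) = -25 and p(6) = 104 have opposite signs, so a root lies in (5, 6); Newton's method refines it to λ ≈ 5.2237. Check (Vieta): the three roots sum to -6, matching tr M = -6.
Thus the eigenvalues (to 4 decimals) are -6.5411 (modulus 6.5411); -4.6826 (modulus 4.6826); 5.2237 (modulus 5.2237). The spectral radius is the largest modulus: r(A) ≈ 6.5411. (Cross-check: r(A) ≤ ||A||_2 ≈ 9.0687; equality holds whenever A is normal, though it can also hold for some non-normal A.)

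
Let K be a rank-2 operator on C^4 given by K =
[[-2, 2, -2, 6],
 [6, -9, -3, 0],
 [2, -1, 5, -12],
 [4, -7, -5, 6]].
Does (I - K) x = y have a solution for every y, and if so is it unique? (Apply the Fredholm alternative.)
(I - K) is invertible (det(I - K) = -167 ≠ 0), so for every y in C^4 the equation (I - K) x = y has a unique solution.

K has rank 2 and factors as K = U V^T = u1 v1^T + u2 v2^T with u1 = (-2, 3, 3, 1), v1 = (1, -1, 1, -3), u2 = (0, -3, 1, -3), v2 = (-1, 2, 2, -3) (multiplying out reproduces the displayed K). The nonzero eigenvalues of U V^T coincide with those of the 2 x 2 matrix G = V^T U = [[v1·u1, v1·u2], [v2·u1, v2·u2]] = [[-5, 13], [11, 5]], and by the Sylvester determinant identity det(I_4 - U V^T) = det(I_2 - V^T U) = det([[6, -13], [-11, -4]]) = (6)(-4) - (-13)(-11) = -167. (Direct check: I - K =
[[3, -2, 2, -6],
 [-6, 10, 3, 0],
 [-2, 1, -4, 12],
 [-4, 7, 5, -5]]
has determinant -167.) The finite-dimensional Fredholm alternative says: either (I - K) is invertible, or ker(I - K) ≠ {0} and then range(I - K) = ker((I - K)^*)^⊥, with dim ker(I - K) = dim ker((I - K)^*). Since det(I - K) ≠ 0, 1 is not an eigenvalue of K and ker(I - K) = {0}, so we are in the first case: for every y there is a unique x = (I - K)^(-1) y. (Explicitly, by the Woodbury identity, (I - U V^T)^(-1) = I + U (I_2 - G)^(-1) V^T.)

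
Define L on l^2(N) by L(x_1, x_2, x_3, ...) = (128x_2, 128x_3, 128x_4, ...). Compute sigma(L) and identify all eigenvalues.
sigma(L) = closed disk {z in C : |z| ≤ 128}; sigma_p(L) = open disk {z in C : |z| < 128}

Note L = 128·V where V is the unit left shift (V x)_k = x_{k+1}; so sigma(L) = 128·sigma(V) and ||L|| = 128||V||. ||L x||^2 = 16384sum_{k≥2} |x_k|^2 ≤ 16384||x||^2, with equality on {x : x_1 = 0}, so ||L|| = 128. For any lambda with |lambda| < 128, set r = lambda/128 (|r| < 1); the vector x = (1, r, r^2, ...) is in l^2 and satisfies L x = 128(r, r^2, ...) = lambda x, so lambda is an eigenvalue. On the boundary |lambda| = 128 the geometric series diverges, so no l^2 eigenvector exists, but these lambda lie in the approximate point spectrum. Hence sigma(L) is the closed disk of radius 128 and sigma_p(L) is the open disk.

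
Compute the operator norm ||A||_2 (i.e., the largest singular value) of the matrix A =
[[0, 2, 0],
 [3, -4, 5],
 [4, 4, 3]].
||A||_2 ≈ 7.5818 (= sqrt(largest eigenvalue of A^T A))

||A||_2 = sigma_max(A) = sqrt(lambda_max(A^T A)). Form the symmetric matrix M = A^T A =
[[25, 4, 27],
 [4, 36, -8],
 [27, -8, 34]].
Its characteristic polynomial (trace, sum of principal 2x2 minors, determinant of M give the coefficients) is
  p(λ) = det(λ I - M) = λ^3 - 95λ^2 + 2165λ - 484.
No integer candidate from the rational root theorem (±divisors of 484) is a root, so the roots are irrational. The cubic discriminant is Δ = 1836474813 > 0, so there are three distinct real roots. p(0) = -484 and p(1) = 1587 have opposite signs, so a root lies in (0, 1); Newton's method refines it to λ ≈ 0.2258. p(37) = 219 and p(38) = -522 have opposite signs, so a root lies in (37, 38); Newton's method refines it to λ ≈ 37.2907. p(57) = -541 and p(58) = 618 have opposite signs, so a root lies in (57, 58); Newton's method refines it to λ ≈ 57.4835. Check (Vieta): the three roots sum to 95, matching tr M = 95.
So the eigenvalues of A^T A are ≈ 0.2258, 37.2907, 57.4835 (all ≥ 0, as they must be for A^T A). The largest is λ_max ≈ 57.4835, hence ||A||_2 = sqrt(λ_max) ≈ 7.5818.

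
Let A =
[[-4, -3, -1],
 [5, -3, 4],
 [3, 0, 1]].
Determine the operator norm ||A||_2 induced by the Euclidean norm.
||A||_2 ≈ 8.1503 (= sqrt(largest eigenvalue of A^T A))

||A||_2 = sigma_max(A) = sqrt(lambda_max(A^T A)). Form the symmetric matrix M = A^T A =
[[50, -3, 27],
 [-3, 18, -9],
 [27, -9, 18]].
Its characteristic polynomial (trace, sum of principal 2x2 minors, determinant of M give the coefficients) is
  p(λ) = det(λ I - M) = λ^3 - 86λ^2 + 1305λ - 324.
No integer candidate from the rational root theorem (±divisors of 324) is a root, so the roots are irrational. The cubic discriminant is Δ = 3533144832 > 0, so there are three distinct real roots. p(0) = -324 and p(1) = 896 have opposite signs, so a root lies in (0, 1); Newton's method refines it to λ ≈ 0.2525. p(19) = 284 and p(20) = -624 have opposite signs, so a root lies in (19, 20); Newton's method refines it to λ ≈ 19.3194. p(66) = -1314 and p(67) = 1820 have opposite signs, so a root lies in (66, 67); Newton's method refines it to λ ≈ 66.4281. Check (Vieta): the three roots sum to 86, matching tr M = 86.
So the eigenvalues of A^T A are ≈ 0.2525, 19.3194, 66.4281 (all ≥ 0, as they must be for A^T A). The largest is λ_max ≈ 66.4281, hence ||A||_2 = sqrt(λ_max) ≈ 8.1503.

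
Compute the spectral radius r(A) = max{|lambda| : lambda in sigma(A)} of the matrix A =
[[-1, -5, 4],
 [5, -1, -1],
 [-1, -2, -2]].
r(A) ≈ 5.4553

The eigenvalues of A are the roots of its characteristic polynomial. With M = A (coefficients from the trace, the sum of principal 2x2 minors, and det A):
  p(λ) = det(λ I - M) = λ^3 + 4λ^2 + 32λ + 99.
No integer candidate from the rational root theorem (±divisors of 99) is a root, so the roots are irrational. The cubic discriminant is Δ = -176563 < 0, so there is one real root and a complex-conjugate pair. p(-4) = -29 and p(-3) = 12 have opposite signs, so a root lies in (-4, -3); Newton's method refines it to λ ≈ -3.3266. Dividing out (λ - (-3.3266)) leaves approximately λ^2 + 0.6734λ + 29.7599. For λ^2 + 0.6734λ + 29.7599 the discriminant is -118.5863. It is negative, so the remaining roots are the complex-conjugate pair λ ≈ -0.3367 ± 5.4449i. Their product equals the constant term, so |λ|^2 ≈ 29.7599 and |λ| ≈ 5.4553.
Thus the eigenvalues (to 4 decimals) are -3.3266 (modulus 3.3266); -0.3367 ± 5.4449i (modulus 5.4553). The spectral radius is the largest modulus: r(A) ≈ 5.4553. (Cross-check: r(A) ≤ ||A||_2 ≈ 6.5795; equality holds whenever A is normal, though it can also hold for some non-normal A.)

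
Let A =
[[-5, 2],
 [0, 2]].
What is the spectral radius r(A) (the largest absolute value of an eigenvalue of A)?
r(A) = 5

The eigenvalues of A are the roots of its characteristic polynomial. With M = A (coefficients from the trace and determinant):
  p(λ) = det(λ I - M) = λ^2 + 3λ - 10.
For λ^2 + 3λ - 10 the discriminant is 49. It is a perfect square (7^2), so the roots are rational: λ = (-3 ± 7)/2 = 2, -5.
Thus the eigenvalues (to 4 decimals) are 2 (modulus 2); -5 (modulus 5). The spectral radius is the largest modulus: r(A) = 5. (Cross-check: r(A) ≤ ||A||_2 ≈ 5.4428; equality holds whenever A is normal, though it can also hold for some non-normal A.)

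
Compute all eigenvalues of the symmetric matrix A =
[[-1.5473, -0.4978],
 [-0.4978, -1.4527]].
sigma(A) ≈ {-2, -1}

A is real symmetric, so its spectrum consists of real eigenvalues. Expanding the characteristic polynomial of the displayed matrix gives
  det(λ I - A) = p(λ) = λ^2 + (3)λ + (2).
Solving p(λ) = 0 yields eigenvalues ≈ -2, -1. (A is shown rounded to 4 decimals, so these recover the underlying integer eigenvalues to within that precision.)
Verification: the trace of A = -3 equals the sum of eigenvalues -3, and det(A) ≈ 2.0000 matches the eigenvalue product 2.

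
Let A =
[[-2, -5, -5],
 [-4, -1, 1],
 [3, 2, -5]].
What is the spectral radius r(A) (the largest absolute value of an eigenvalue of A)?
r(A) ≈ 6.2218

The eigenvalues of A are the roots of its characteristic polynomial. With M = A (coefficients from the trace, the sum of principal 2x2 minors, and det A):
  p(λ) = det(λ I - M) = λ^3 + 8λ^2 + 10λ - 104.
No integer candidate from the rational root theorem (±divisors of 104) is a root, so the roots are irrational. The cubic discriminant is Δ = -226400 < 0, so there is one real root and a complex-conjugate pair. p(2) = -44 and p(3) = 25 have opposite signs, so a root lies in (2, 3); Newton's method refines it to λ ≈ 2.6866. Dividing out (λ - (2.6866)) leaves approximately λ^2 + 10.6866λ + 38.7106. For λ^2 + 10.6866λ + 38.7106 the discriminant is -40.6391. It is negative, so the remaining roots are the complex-conjugate pair λ ≈ -5.3433 ± 3.1874i. Their product equals the constant term, so |λ|^2 ≈ 38.7106 and |λ| ≈ 6.2218.
Thus the eigenvalues (to 4 decimals) are 2.6866 (modulus 2.6866); -5.3433 ± 3.1874i (modulus 6.2218). The spectral radius is the largest modulus: r(A) ≈ 6.2218. (Cross-check: r(A) ≤ ||A||_2 ≈ 7.6192; equality holds whenever A is normal, though it can also hold for some non-normal A.)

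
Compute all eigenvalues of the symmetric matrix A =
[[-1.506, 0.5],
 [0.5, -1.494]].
sigma(A) ≈ {-2, -1}

A is real symmetric, so its spectrum consists of real eigenvalues. Expanding the characteristic polynomial of the displayed matrix gives
  det(λ I - A) = p(λ) = λ^2 + (3)λ + (2).
Solving p(λ) = 0 yields eigenvalues ≈ -2, -1. (A is shown rounded to 4 decimals, so these recover the underlying integer eigenvalues to within that precision.)
Verification: the trace of A = -3 equals the sum of eigenvalues -3, and det(A) ≈ 2.0000 matches the eigenvalue product 2.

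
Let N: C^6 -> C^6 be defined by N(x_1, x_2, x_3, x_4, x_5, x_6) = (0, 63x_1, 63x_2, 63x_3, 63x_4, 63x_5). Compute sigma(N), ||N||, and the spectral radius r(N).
sigma(N) = {0}; ||N|| = 63; r(N) = 0. (N is nilpotent with N^6 = 0.)

On C^6, N is a strictly lower-triangular matrix with 63 on the subdiagonal and zeros elsewhere, so its characteristic polynomial is lambda^6 and every eigenvalue is 0: sigma(N) = {0}. For the operator norm, N e_i = 63e_{i+1} for i = 1, ..., 5 and N e_6 = 0, so the singular values of N are 63 (with multiplicity 5) and 0; hence ||N|| = 63. The spectral radius r(N) = max|lambda| = 0. Note ||N|| > r(N) — characteristic of non-normal nilpotent operators. Indeed N^6 = 0.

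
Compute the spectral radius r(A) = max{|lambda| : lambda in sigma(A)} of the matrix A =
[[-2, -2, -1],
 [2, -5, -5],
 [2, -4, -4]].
r(A) ≈ 7.9492

The eigenvalues of A are the roots of its characteristic polynomial. With M = A (coefficients from the trace, the sum of principal 2x2 minors, and det A):
  p(λ) = det(λ I - M) = λ^3 + 11λ^2 + 24λ - 2.
No integer candidate from the rational root theorem (±divisors of 2) is a root, so the roots are irrational. The cubic discriminant is Δ = 15436 > 0, so there are three distinct real roots. p(-8) = -2 and p(-7) = 26 have opposite signs, so a root lies in (-8, -7); Newton's method refines it to λ ≈ -7.9492. p(-4) = 14 and p(-3) = -2 have opposite signs, so a root lies in (-4, -3); Newton's method refines it to λ ≈ -3.1312. p(0) = -2 and p(1) = 34 have opposite signs, so a root lies in (0, 1); Newton's method refines it to λ ≈ 0.0804. Check (Vieta): the three roots sum to -11, matching tr M = -11.
Thus the eigenvalues (to 4 decimals) are -7.9492 (modulus 7.9492); -3.1312 (modulus 3.1312); 0.0804 (modulus 0.0804). The spectral radius is the largest modulus: r(A) ≈ 7.9492. (Cross-check: r(A) ≤ ||A||_2 ≈ 9.5984; equality holds whenever A is normal, though it can also hold for some non-normal A.)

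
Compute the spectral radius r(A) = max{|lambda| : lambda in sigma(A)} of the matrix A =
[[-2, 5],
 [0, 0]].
r(A) = 2

The eigenvalues of A are the roots of its characteristic polynomial. With M = A (coefficients from the trace and determinant):
  p(λ) = det(λ I - M) = λ^2 + 2λ.
For λ^2 + 2λ the discriminant is 4. It is a perfect square (2^2), so the roots are rational: λ = (-2 ± 2)/2 = 0, -2.
Thus the eigenvalues (to 4 decimals) are 0 (modulus 0); -2 (modulus 2). The spectral radius is the largest modulus: r(A) = 2. (Cross-check: r(A) ≤ ||A||_2 ≈ 5.3852; equality holds whenever A is normal, though it can also hold for some non-normal A.)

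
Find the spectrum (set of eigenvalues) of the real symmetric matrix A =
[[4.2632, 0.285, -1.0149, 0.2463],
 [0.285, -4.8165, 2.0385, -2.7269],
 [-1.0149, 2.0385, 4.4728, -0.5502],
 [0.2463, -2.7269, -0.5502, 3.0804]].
sigma(A) ≈ {-6, 3, 4, 6}

A is real symmetric, so its spectrum consists of real eigenvalues. Expanding the characteristic polynomial of the displayed matrix gives
  det(λ I - A) = p(λ) = λ^4 + (-7)λ^3 + (-24)λ^2 + (252.0026)λ + (-432.0016).
Solving p(λ) = 0 yields eigenvalues ≈ -6, 3, 4, 6. (A is shown rounded to 4 decimals, so these recover the underlying integer eigenvalues to within that precision.)
Verification: the trace of A = 7 equals the sum of eigenvalues 7, and det(A) ≈ -432.0016 matches the eigenvalue product -432.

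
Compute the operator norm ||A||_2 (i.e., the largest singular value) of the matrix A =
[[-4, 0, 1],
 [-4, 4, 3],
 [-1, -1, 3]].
||A||_2 ≈ 7.3755 (= sqrt(largest eigenvalue of A^T A))

||A||_2 = sigma_max(A) = sqrt(lambda_max(A^T A)). Form the symmetric matrix M = A^T A =
[[33, -15, -19],
 [-15, 17, 9],
 [-19, 9, 19]].
Its characteristic polynomial (trace, sum of principal 2x2 minors, determinant of M give the coefficients) is
  p(λ) = det(λ I - M) = λ^3 - 69λ^2 + 844λ - 2704.
No integer candidate from the rational root theorem (±divisors of 2704) is a root, so the roots are irrational. The cubic discriminant is Δ = 70480976 > 0, so there are three distinct real roots. p(5) = -84 and p(6) = 92 have opposite signs, so a root lies in (5, 6); Newton's method refines it to λ ≈ 5.4052. p(9) = 32 and p(10) = -164 have opposite signs, so a root lies in (9, 10); Newton's method refines it to λ ≈ 9.1961. p(54) = -868 and p(55) = 1366 have opposite signs, so a root lies in (54, 55); Newton's method refines it to λ ≈ 54.3987. Check (Vieta): the three roots sum to 69, matching tr M = 69.
So the eigenvalues of A^T A are ≈ 5.4052, 9.1961, 54.3987 (all ≥ 0, as they must be for A^T A). The largest is λ_max ≈ 54.3987, hence ||A||_2 = sqrt(λ_max) ≈ 7.3755.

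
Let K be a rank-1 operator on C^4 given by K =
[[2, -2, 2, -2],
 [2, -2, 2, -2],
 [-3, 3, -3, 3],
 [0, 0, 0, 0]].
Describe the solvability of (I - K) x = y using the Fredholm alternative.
(I - K) is invertible (det(I - K) = 4 ≠ 0), so for every y in C^4 the equation (I - K) x = y has a unique solution.

K has rank 1, so it is an outer product K = u v^T: every row of K is a multiple of one row vector. Reading off the entries, u = (-2, -2, 3, 0) and v = (-1, 1, -1, 1) (row i of K equals u_i·v^T). A rank-one matrix u v^T satisfies K u = u (v·u) and kills the (3)-dimensional subspace v^⊥, so its characteristic polynomial is lambda^3 (lambda - v·u) with v·u = tr K = -3. Hence the eigenvalues of I - K are 1 (multiplicity 3) and 1 - (-3) = 4, so det(I - K) = 4. (Direct check: I - K =
[[-1, 2, -2, 2],
 [-2, 3, -2, 2],
 [3, -3, 4, -3],
 [0, 0, 0, 1]]
has determinant 4.) The finite-dimensional Fredholm alternative says: either (I - K) is invertible, or ker(I - K) ≠ {0} and then range(I - K) = ker((I - K)^*)^⊥, with dim ker(I - K) = dim ker((I - K)^*). Since det(I - K) ≠ 0, 1 is not an eigenvalue of K and ker(I - K) = {0}, so we are in the first case: for every y there is a unique x = (I - K)^(-1) y. Explicitly, by the Sherman–Morrison formula, (I - u v^T)^(-1) = I + u v^T/(1 - v·u), i.e. (I - K)^(-1) = I + K/(4).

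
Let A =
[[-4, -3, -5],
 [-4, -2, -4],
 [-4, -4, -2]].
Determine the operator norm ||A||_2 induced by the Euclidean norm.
||A||_2 ≈ 10.7847 (= sqrt(largest eigenvalue of A^T A))

||A||_2 = sigma_max(A) = sqrt(lambda_max(A^T A)). Form the symmetric matrix M = A^T A =
[[48, 36, 44],
 [36, 29, 31],
 [44, 31, 45]].
Its characteristic polynomial (trace, sum of principal 2x2 minors, determinant of M give the coefficients) is
  p(λ) = det(λ I - M) = λ^3 - 122λ^2 + 664λ - 256.
No integer candidate from the rational root theorem (±divisors of 256) is a root, so the roots are irrational. The cubic discriminant is Δ = 3903363328 > 0, so there are three distinct real roots. p(0) = -256 and p(1) = 287 have opposite signs, so a root lies in (0, 1); Newton's method refines it to λ ≈ 0.4175. p(5) = 139 and p(6) = -448 have opposite signs, so a root lies in (5, 6); Newton's method refines it to λ ≈ 5.2725. p(116) = -3968 and p(117) = 8987 have opposite signs, so a root lies in (116, 117); Newton's method refines it to λ ≈ 116.31. Check (Vieta): the three roots sum to 122, matching tr M = 122.
So the eigenvalues of A^T A are ≈ 0.4175, 5.2725, 116.31 (all ≥ 0, as they must be for A^T A). The largest is λ_max ≈ 116.31, hence ||A||_2 = sqrt(λ_max) ≈ 10.7847.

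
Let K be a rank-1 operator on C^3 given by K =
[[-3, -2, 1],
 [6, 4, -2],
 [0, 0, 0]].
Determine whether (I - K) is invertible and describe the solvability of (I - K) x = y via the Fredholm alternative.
(I - K) is singular (det(I - K) = 0, i.e. 1 ∈ sigma(K)). (I - K) x = y is solvable iff y ⊥ ker((I - K)^*) = span{(-3, -2, 1)}, i.e. iff -3y_1 - 2y_2 + y_3 = 0. When solvable, the solutions are x = y + c·(1, -2, 0), c arbitrary (ker(I - K) = span{(1, -2, 0)}, dimension 1).

K has rank 1, so it is an outer product K = u v^T: every row of K is a multiple of one row vector. Reading off the entries, u = (1, -2, 0) and v = (-3, -2, 1) (row i of K equals u_i·v^T). A rank-one matrix u v^T satisfies K u = u (v·u) and kills the (2)-dimensional subspace v^⊥, so its characteristic polynomial is lambda^2 (lambda - v·u) with v·u = tr K = 1. Hence the eigenvalues of I - K are 1 (multiplicity 2) and 1 - (1) = 0, so det(I - K) = 0. (Direct check: I - K =
[[4, 2, -1],
 [-6, -3, 2],
 [0, 0, 1]]
has determinant 0.) So 1 is an eigenvalue of K and (I - K) is not invertible. The finite-dimensional Fredholm alternative says: either (I - K) is invertible, or ker(I - K) ≠ {0} and then range(I - K) = ker((I - K)^*)^⊥, with dim ker(I - K) = dim ker((I - K)^*). We are in the second case, so we need both kernels. Kernel of I - K: (I - K) u = u - u (v·u) = u - u = 0, so ker(I - K) = span{u} = span{(1, -2, 0)} (it is exactly 1-dimensional because rank(I - K) = 2). Kernel of the adjoint: K is real, so (I - K)^* = I - K^T = I - v u^T, and (I - v u^T) v = v - v (u·v) = 0; hence ker((I - K)^*) = span{v} = span{(-3, -2, 1)}. Therefore (I - K) x = y is solvable iff <y, v> = 0, i.e. iff -3y_1 - 2y_2 + y_3 = 0. When this holds, K y = u (v·y) = 0, so (I - K) y = y and x = y is a particular solution; the full solution set is the line x = y + c·u = y + c·(1, -2, 0), c ∈ C.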